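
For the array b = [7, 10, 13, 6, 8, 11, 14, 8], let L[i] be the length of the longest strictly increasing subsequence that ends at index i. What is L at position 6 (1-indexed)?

3

dp[i] = 1 + max{dp[j] : j<i, b[j]<b[i]} (or 1 if no such j):
i:      1  2  3  4  5  6  7  8
b[i]:   7 10 13  6  8 11 14  8
dp:     1  2  3  1  2  3  4  2
At index 6 the value is 3.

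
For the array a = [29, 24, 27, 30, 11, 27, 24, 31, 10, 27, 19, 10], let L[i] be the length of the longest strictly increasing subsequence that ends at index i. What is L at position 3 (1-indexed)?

2

dp[i] = 1 + max{dp[j] : j<i, a[j]<a[i]} (or 1 if no such j):
i:      1  2  3  4  5  6  7  8  9 10 11 12
a[i]:  29 24 27 30 11 27 24 31 10 27 19 10
dp:     1  1  2  3  1  2  2  4  1  3  2  1
At index 3 the value is 2.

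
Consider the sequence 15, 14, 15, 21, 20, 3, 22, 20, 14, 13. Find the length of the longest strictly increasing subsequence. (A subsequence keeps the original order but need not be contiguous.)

Let dp[i] be the length of the longest such subsequence ending at index i:
i:      1  2  3  4  5  6  7  8  9 10
a[i]:  15 14 15 21 20  3 22 20 14 13
dp:     1  1  2  3  3  1  4  3  2  2
Maximum dp value is 4.

4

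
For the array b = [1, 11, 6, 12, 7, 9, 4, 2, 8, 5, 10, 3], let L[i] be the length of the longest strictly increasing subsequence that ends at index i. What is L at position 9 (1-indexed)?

4

dp[i] = 1 + max{dp[j] : j<i, b[j]<b[i]} (or 1 if no such j):
i:      1  2  3  4  5  6  7  8  9 10 11 12
b[i]:   1 11  6 12  7  9  4  2  8  5 10  3
dp:     1  2  2  3  3  4  2  2  4  3  5  3
At index 9 the value is 4.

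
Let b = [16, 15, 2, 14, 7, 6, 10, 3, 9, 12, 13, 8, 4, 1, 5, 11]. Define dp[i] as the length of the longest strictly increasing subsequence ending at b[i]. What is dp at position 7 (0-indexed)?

2

dp[i] = 1 + max{dp[j] : j<i, b[j]<b[i]} (or 1 if no such j):
i:      0  1  2  3  4  5  6  7  8  9 10 11 12 13 14 15
b[i]:  16 15  2 14  7  6 10  3  9 12 13  8  4  1  5 11
dp:     1  1  1  2  2  2  3  2  3  4  5  3  3  1  4  5
At index 7 the value is 2.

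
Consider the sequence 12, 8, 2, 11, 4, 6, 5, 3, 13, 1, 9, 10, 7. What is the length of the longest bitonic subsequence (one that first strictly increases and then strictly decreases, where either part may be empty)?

inc[i] = longest strictly increasing subsequence ending at i; dec[i] = longest strictly decreasing subsequence starting at i:
i:      1  2  3  4  5  6  7  8  9 10 11 12 13
a[i]:  12  8  2 11  4  6  5  3 13  1  9 10  7
inc:    1  1  1  2  2  3  3  2  4  1  4  5  4
dec:    6  5  2  5  3  4  3  2  3  1  2  2  1
Best peak at i=1 (value 12): inc=1, dec=6, length 1+6−1 = 6.

6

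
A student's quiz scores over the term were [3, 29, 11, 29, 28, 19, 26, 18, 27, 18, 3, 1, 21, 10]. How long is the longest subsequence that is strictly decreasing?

6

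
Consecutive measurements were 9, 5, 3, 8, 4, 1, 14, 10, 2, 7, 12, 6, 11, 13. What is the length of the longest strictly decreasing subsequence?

Let dp[i] be the longest strictly decreasing subsequence ending at i:
i:      1  2  3  4  5  6  7  8  9 10 11 12 13 14
a[i]:   9  5  3  8  4  1 14 10  2  7 12  6 11 13
dp:     1  2  3  2  3  4  1  2  4  3  2  4  3  2
Maximum is 4.

4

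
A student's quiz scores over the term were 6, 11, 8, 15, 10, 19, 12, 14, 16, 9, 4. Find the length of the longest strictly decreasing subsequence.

4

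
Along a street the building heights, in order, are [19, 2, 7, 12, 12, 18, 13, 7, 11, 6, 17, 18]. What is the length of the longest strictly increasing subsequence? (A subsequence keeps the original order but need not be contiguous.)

6

Track the smallest tail for each achievable length (strict):
19 → extends → [19]
2 → replaces 19 → [2]
7 → extends → [2, 7]
12 → extends → [2, 7, 12]
12 → already a tail → [2, 7, 12]
18 → extends → [2, 7, 12, 18]
13 → replaces 18 → [2, 7, 12, 13]
7 → already a tail → [2, 7, 12, 13]
11 → replaces 12 → [2, 7, 11, 13]
6 → replaces 7 → [2, 6, 11, 13]
17 → extends → [2, 6, 11, 13, 17]
18 → extends → [2, 6, 11, 13, 17, 18]
Six tails, so the longest strictly increasing subsequence has length 6 (e.g. 2, 7, 12, 13, 17, 18).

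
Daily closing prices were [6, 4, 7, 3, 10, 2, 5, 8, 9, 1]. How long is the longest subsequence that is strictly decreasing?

5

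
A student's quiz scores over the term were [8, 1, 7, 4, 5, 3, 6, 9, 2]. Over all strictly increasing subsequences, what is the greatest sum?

Let S[i] be the best sum of a strictly increasing subsequence ending at i:
i:      1  2  3  4  5  6  7  8  9
a[i]:   8  1  7  4  5  3  6  9  2
S:      8  1  8  5 10  4 16 25  3
Maximum is 25 (e.g. 1 + 4 + 5 + 6 + 9).

25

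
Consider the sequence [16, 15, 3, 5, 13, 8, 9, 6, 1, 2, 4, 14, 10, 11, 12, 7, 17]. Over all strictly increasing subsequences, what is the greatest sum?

Let S[i] be the best sum of a strictly increasing subsequence ending at i:
i:      1  2  3  4  5  6  7  8  9 10 11 12 13 14 15 16 17
a[i]:  16 15  3  5 13  8  9  6  1  2  4 14 10 11 12  7 17
S:     16 15  3  8 21 16 25 14  1  3  7 39 35 46 58 21 75
Maximum is 75 (e.g. 3 + 5 + 8 + 9 + 10 + 11 + 12 + 17).

75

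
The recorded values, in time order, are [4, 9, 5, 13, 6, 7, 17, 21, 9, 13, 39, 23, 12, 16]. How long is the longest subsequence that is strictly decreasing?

Let dp[i] be the longest strictly decreasing subsequence ending at i:
i:      1  2  3  4  5  6  7  8  9 10 11 12 13 14
a[i]:   4  9  5 13  6  7 17 21  9 13 39 23 12 16
dp:     1  1  2  1  2  2  1  1  2  2  1  2  3  3
Maximum is 3.

3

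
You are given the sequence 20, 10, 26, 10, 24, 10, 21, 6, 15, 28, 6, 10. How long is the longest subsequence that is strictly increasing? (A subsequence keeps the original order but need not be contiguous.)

3

Track the smallest tail for each achievable length (strict):
20 → extends → [20]
10 → replaces 20 → [10]
26 → extends → [10, 26]
10 → already a tail → [10, 26]
24 → replaces 26 → [10, 24]
10 → already a tail → [10, 24]
21 → replaces 24 → [10, 21]
6 → replaces 10 → [6, 21]
15 → replaces 21 → [6, 15]
28 → extends → [6, 15, 28]
6 → already a tail → [6, 15, 28]
10 → replaces 15 → [6, 10, 28]
Three tails, so the longest strictly increasing subsequence has length 3 (e.g. 20, 26, 28).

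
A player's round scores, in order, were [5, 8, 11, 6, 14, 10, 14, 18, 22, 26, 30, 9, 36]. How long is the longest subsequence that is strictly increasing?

9

Track the smallest tail for each achievable length (strict):
5 → extends → [5]
8 → extends → [5, 8]
11 → extends → [5, 8, 11]
6 → replaces 8 → [5, 6, 11]
14 → extends → [5, 6, 11, 14]
10 → replaces 11 → [5, 6, 10, 14]
14 → already a tail → [5, 6, 10, 14]
18 → extends → [5, 6, 10, 14, 18]
22 → extends → [5, 6, 10, 14, 18, 22]
26 → extends → [5, 6, 10, 14, 18, 22, 26]
30 → extends → [5, 6, 10, 14, 18, 22, 26, 30]
9 → replaces 10 → [5, 6, 9, 14, 18, 22, 26, 30]
36 → extends → [5, 6, 9, 14, 18, 22, 26, 30, 36]
Nine tails, so the longest strictly increasing subsequence has length 9 (e.g. 5, 8, 11, 14, 18, 22, 26, 30, 36).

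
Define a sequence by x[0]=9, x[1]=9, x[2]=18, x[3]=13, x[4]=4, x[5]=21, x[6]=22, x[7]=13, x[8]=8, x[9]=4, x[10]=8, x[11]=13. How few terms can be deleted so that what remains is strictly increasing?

Fewest deletions = n − (longest strictly increasing subsequence).
i:      0  1  2  3  4  5  6  7  8  9 10 11
x[i]:   9  9 18 13  4 21 22 13  8  4  8 13
dp:     1  1  2  2  1  3  4  2  2  1  2  3
max dp = 4, so deletions = 12 − 4 = 8.

8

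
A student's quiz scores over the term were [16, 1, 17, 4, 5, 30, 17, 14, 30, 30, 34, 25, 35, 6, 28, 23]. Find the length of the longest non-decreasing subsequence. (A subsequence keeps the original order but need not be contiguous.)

Let dp[i] be the length of the longest such subsequence ending at index i:
i:      1  2  3  4  5  6  7  8  9 10 11 12 13 14 15 16
a[i]:  16  1 17  4  5 30 17 14 30 30 34 25 35  6 28 23
dp:     1  1  2  2  3  4  4  4  5  6  7  5  8  4  6  5
Maximum dp value is 8.

8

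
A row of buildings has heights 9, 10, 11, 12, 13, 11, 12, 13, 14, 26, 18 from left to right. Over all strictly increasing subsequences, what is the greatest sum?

Let S[i] be the best sum of a strictly increasing subsequence ending at i:
i:      1  2  3  4  5  6  7  8  9 10 11
a[i]:   9 10 11 12 13 11 12 13 14 26 18
S:      9 19 30 42 55 30 42 55 69 95 87
Maximum is 95 (e.g. 9 + 10 + 11 + 12 + 13 + 14 + 26).

95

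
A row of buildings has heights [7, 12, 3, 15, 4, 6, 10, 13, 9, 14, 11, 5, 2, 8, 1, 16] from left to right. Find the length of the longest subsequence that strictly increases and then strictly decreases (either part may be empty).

10

inc[i] = longest strictly increasing subsequence ending at i; dec[i] = longest strictly decreasing subsequence starting at i:
i:      1  2  3  4  5  6  7  8  9 10 11 12 13 14 15 16
a[i]:   7 12  3 15  4  6 10 13  9 14 11  5  2  8  1 16
inc:    1  2  1  3  2  3  4  5  4  6  5  3  1  4  1  7
dec:    5  6  3  6  3  4  5  5  4  5  4  3  2  2  1  1
Best peak at i=10 (value 14): inc=6, dec=5, length 6+5−1 = 10.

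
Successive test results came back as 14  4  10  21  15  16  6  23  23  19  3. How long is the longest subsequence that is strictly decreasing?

Let dp[i] be the longest strictly decreasing subsequence ending at i:
i:      1  2  3  4  5  6  7  8  9 10 11
a[i]:  14  4 10 21 15 16  6 23 23 19  3
dp:     1  2  2  1  2  2  3  1  1  2  4
Maximum is 4.

4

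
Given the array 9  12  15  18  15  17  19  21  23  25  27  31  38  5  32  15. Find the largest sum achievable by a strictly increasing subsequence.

Let S[i] be the best sum of a strictly increasing subsequence ending at i:
i:       1   2   3   4   5   6   7   8   9  10  11  12  13  14  15  16
a[i]:    9  12  15  18  15  17  19  21  23  25  27  31  38   5  32  15
S:       9  21  36  54  36  53  73  94 117 142 169 200 238   5 232  36
Maximum is 238 (e.g. 9 + 12 + 15 + 18 + 19 + 21 + 23 + 25 + 27 + 31 + 38).

238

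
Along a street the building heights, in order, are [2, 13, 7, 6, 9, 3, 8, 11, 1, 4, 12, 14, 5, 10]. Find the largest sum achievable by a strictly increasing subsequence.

55

Let S[i] be the best sum of a strictly increasing subsequence ending at i:
i:      1  2  3  4  5  6  7  8  9 10 11 12 13 14
a[i]:   2 13  7  6  9  3  8 11  1  4 12 14  5 10
S:      2 15  9  8 18  5 17 29  1  9 41 55 14 28
Maximum is 55 (e.g. 2 + 7 + 9 + 11 + 12 + 14).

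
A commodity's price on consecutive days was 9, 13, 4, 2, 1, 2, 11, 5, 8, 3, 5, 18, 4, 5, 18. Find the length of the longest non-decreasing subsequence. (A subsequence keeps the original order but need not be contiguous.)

6

Track the smallest tail for each achievable length (allowing ties):
9 → extends → [9]
13 → extends → [9, 13]
4 → replaces 9 → [4, 13]
2 → replaces 4 → [2, 13]
1 → replaces 2 → [1, 13]
2 → replaces 13 → [1, 2]
11 → extends → [1, 2, 11]
5 → replaces 11 → [1, 2, 5]
8 → extends → [1, 2, 5, 8]
3 → replaces 5 → [1, 2, 3, 8]
5 → replaces 8 → [1, 2, 3, 5]
18 → extends → [1, 2, 3, 5, 18]
4 → replaces 5 → [1, 2, 3, 4, 18]
5 → replaces 18 → [1, 2, 3, 4, 5]
18 → extends → [1, 2, 3, 4, 5, 18]
Six tails, so the longest non-decreasing subsequence has length 6 (e.g. 2, 2, 5, 8, 18, 18).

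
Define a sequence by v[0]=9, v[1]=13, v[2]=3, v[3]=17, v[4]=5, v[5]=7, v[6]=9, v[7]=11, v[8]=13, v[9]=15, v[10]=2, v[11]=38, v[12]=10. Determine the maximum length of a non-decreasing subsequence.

8

Track the smallest tail for each achievable length (allowing ties):
9 → extends → [9]
13 → extends → [9, 13]
3 → replaces 9 → [3, 13]
17 → extends → [3, 13, 17]
5 → replaces 13 → [3, 5, 17]
7 → replaces 17 → [3, 5, 7]
9 → extends → [3, 5, 7, 9]
11 → extends → [3, 5, 7, 9, 11]
13 → extends → [3, 5, 7, 9, 11, 13]
15 → extends → [3, 5, 7, 9, 11, 13, 15]
2 → replaces 3 → [2, 5, 7, 9, 11, 13, 15]
38 → extends → [2, 5, 7, 9, 11, 13, 15, 38]
10 → replaces 11 → [2, 5, 7, 9, 10, 13, 15, 38]
Eight tails, so the longest non-decreasing subsequence has length 8 (e.g. 3, 5, 7, 9, 11, 13, 15, 38).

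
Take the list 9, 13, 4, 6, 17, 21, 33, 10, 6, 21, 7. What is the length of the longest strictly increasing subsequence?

5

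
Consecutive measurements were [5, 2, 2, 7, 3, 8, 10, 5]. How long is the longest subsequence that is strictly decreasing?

Let dp[i] be the longest strictly decreasing subsequence ending at i:
i:      1  2  3  4  5  6  7  8
a[i]:   5  2  2  7  3  8 10  5
dp:     1  2  2  1  2  1  1  2
Maximum is 2.

2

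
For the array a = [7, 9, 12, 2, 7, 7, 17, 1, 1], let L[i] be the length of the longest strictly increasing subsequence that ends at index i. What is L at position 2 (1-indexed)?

dp[i] = 1 + max{dp[j] : j<i, a[j]<a[i]} (or 1 if no such j):
i:      1  2  3  4  5  6  7  8  9
a[i]:   7  9 12  2  7  7 17  1  1
dp:     1  2  3  1  2  2  4  1  1
At index 2 the value is 2.

2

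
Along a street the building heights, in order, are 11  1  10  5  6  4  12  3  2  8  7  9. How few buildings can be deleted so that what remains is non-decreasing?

Fewest deletions = n − (longest non-decreasing subsequence).
i:      1  2  3  4  5  6  7  8  9 10 11 12
a[i]:  11  1 10  5  6  4 12  3  2  8  7  9
dp:     1  1  2  2  3  2  4  2  2  4  4  5
max dp = 5, so deletions = 12 − 5 = 7.

7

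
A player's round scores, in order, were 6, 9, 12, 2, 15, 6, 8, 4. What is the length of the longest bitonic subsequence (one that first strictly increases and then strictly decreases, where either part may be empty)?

inc[i] = longest strictly increasing subsequence ending at i; dec[i] = longest strictly decreasing subsequence starting at i:
i:      1  2  3  4  5  6  7  8
a[i]:   6  9 12  2 15  6  8  4
inc:    1  2  3  1  4  2  3  2
dec:    2  3  3  1  3  2  2  1
Best peak at i=5 (value 15): inc=4, dec=3, length 4+3−1 = 6.

6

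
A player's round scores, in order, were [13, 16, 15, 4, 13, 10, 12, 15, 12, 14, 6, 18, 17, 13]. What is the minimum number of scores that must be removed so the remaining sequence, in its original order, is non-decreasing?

8

Fewest deletions = n − (longest non-decreasing subsequence).
i:      1  2  3  4  5  6  7  8  9 10 11 12 13 14
a[i]:  13 16 15  4 13 10 12 15 12 14  6 18 17 13
dp:     1  2  2  1  2  2  3  4  4  5  2  6  6  5
max dp = 6, so deletions = 14 − 6 = 8.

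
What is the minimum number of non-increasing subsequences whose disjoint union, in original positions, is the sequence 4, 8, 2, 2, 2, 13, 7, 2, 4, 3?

3

The minimum number of non-increasing subsequences covering a sequence equals the length of its longest strictly increasing subsequence.
LIS length is 3 (e.g. 4, 8, 13), so 3 piles are needed.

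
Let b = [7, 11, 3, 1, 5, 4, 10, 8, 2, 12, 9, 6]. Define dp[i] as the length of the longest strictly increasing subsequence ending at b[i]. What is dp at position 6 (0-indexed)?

dp[i] = 1 + max{dp[j] : j<i, b[j]<b[i]} (or 1 if no such j):
i:      0  1  2  3  4  5  6  7  8  9 10 11
b[i]:   7 11  3  1  5  4 10  8  2 12  9  6
dp:     1  2  1  1  2  2  3  3  2  4  4  3
At index 6 the value is 3.

3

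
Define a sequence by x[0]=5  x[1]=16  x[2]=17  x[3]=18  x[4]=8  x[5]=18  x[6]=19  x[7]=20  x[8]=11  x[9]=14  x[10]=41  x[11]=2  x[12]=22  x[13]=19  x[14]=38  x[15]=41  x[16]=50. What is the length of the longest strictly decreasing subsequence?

Negate each value so 'decreasing' becomes 'increasing', then run patience tails on the negated sequence:
-5 → extends → [-5]
-16 → replaces -5 → [-16]
-17 → replaces -16 → [-17]
-18 → replaces -17 → [-18]
-8 → extends → [-18, -8]
-18 → already a tail → [-18, -8]
-19 → replaces -18 → [-19, -8]
-20 → replaces -19 → [-20, -8]
-11 → replaces -8 → [-20, -11]
-14 → replaces -11 → [-20, -14]
-41 → replaces -20 → [-41, -14]
-2 → extends → [-41, -14, -2]
-22 → replaces -14 → [-41, -22, -2]
-19 → replaces -2 → [-41, -22, -19]
-38 → replaces -22 → [-41, -38, -19]
-41 → already a tail → [-41, -38, -19]
-50 → replaces -41 → [-50, -38, -19]
Three tails, so the longest strictly decreasing subsequence of the original has length 3.

3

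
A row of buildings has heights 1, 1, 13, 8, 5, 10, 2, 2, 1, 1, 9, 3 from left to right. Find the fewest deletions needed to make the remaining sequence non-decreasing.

Fewest deletions = n − (longest non-decreasing subsequence).
i:      1  2  3  4  5  6  7  8  9 10 11 12
a[i]:   1  1 13  8  5 10  2  2  1  1  9  3
dp:     1  2  3  3  3  4  3  4  3  4  5  5
max dp = 5, so deletions = 12 − 5 = 7.

7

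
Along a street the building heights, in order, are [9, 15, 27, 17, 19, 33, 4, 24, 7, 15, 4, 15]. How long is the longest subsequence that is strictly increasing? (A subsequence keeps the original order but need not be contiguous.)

5

Let dp[i] be the length of the longest such subsequence ending at index i:
i:      1  2  3  4  5  6  7  8  9 10 11 12
a[i]:   9 15 27 17 19 33  4 24  7 15  4 15
dp:     1  2  3  3  4  5  1  5  2  3  1  3
Maximum dp value is 5.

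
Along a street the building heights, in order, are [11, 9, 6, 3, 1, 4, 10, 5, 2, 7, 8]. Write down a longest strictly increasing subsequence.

Patience tails give the LIS length; then backtrack through the dp parents:
11 → extends → [11]
9 → replaces 11 → [9]
6 → replaces 9 → [6]
3 → replaces 6 → [3]
1 → replaces 3 → [1]
4 → extends → [1, 4]
10 → extends → [1, 4, 10]
5 → replaces 10 → [1, 4, 5]
2 → replaces 4 → [1, 2, 5]
7 → extends → [1, 2, 5, 7]
8 → extends → [1, 2, 5, 7, 8]
Length 5; one witness is 3, 4, 5, 7, 8.

3, 4, 5, 7, 8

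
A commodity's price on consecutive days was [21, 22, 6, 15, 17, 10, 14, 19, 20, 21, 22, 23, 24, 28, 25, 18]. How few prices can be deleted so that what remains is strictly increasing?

Fewest deletions = n − (longest strictly increasing subsequence).
i:      1  2  3  4  5  6  7  8  9 10 11 12 13 14 15 16
a[i]:  21 22  6 15 17 10 14 19 20 21 22 23 24 28 25 18
dp:     1  2  1  2  3  2  3  4  5  6  7  8  9 10 10  4
max dp = 10, so deletions = 16 − 10 = 6.

6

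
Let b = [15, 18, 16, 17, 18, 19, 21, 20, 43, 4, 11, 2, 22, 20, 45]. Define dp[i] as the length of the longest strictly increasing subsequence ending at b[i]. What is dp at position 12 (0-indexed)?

7

dp[i] = 1 + max{dp[j] : j<i, b[j]<b[i]} (or 1 if no such j):
i:      0  1  2  3  4  5  6  7  8  9 10 11 12 13 14
b[i]:  15 18 16 17 18 19 21 20 43  4 11  2 22 20 45
dp:     1  2  2  3  4  5  6  6  7  1  2  1  7  6  8
At index 12 the value is 7.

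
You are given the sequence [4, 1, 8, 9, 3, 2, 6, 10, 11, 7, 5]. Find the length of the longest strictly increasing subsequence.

Track the smallest tail for each achievable length (strict):
4 → extends → [4]
1 → replaces 4 → [1]
8 → extends → [1, 8]
9 → extends → [1, 8, 9]
3 → replaces 8 → [1, 3, 9]
2 → replaces 3 → [1, 2, 9]
6 → replaces 9 → [1, 2, 6]
10 → extends → [1, 2, 6, 10]
11 → extends → [1, 2, 6, 10, 11]
7 → replaces 10 → [1, 2, 6, 7, 11]
5 → replaces 6 → [1, 2, 5, 7, 11]
Five tails, so the longest strictly increasing subsequence has length 5 (e.g. 4, 8, 9, 10, 11).

5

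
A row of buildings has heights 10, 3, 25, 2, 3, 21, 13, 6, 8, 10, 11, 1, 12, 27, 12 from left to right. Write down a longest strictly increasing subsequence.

2, 3, 6, 8, 10, 11, 12, 27

Patience tails give the LIS length; then backtrack through the dp parents:
10 → extends → [10]
3 → replaces 10 → [3]
25 → extends → [3, 25]
2 → replaces 3 → [2, 25]
3 → replaces 25 → [2, 3]
21 → extends → [2, 3, 21]
13 → replaces 21 → [2, 3, 13]
6 → replaces 13 → [2, 3, 6]
8 → extends → [2, 3, 6, 8]
10 → extends → [2, 3, 6, 8, 10]
11 → extends → [2, 3, 6, 8, 10, 11]
1 → replaces 2 → [1, 3, 6, 8, 10, 11]
12 → extends → [1, 3, 6, 8, 10, 11, 12]
27 → extends → [1, 3, 6, 8, 10, 11, 12, 27]
12 → already a tail → [1, 3, 6, 8, 10, 11, 12, 27]
Length 8; one witness is 2, 3, 6, 8, 10, 11, 12, 27.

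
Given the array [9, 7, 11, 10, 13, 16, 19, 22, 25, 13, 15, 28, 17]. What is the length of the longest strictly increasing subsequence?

Let dp[i] be the length of the longest such subsequence ending at index i:
i:      1  2  3  4  5  6  7  8  9 10 11 12 13
a[i]:   9  7 11 10 13 16 19 22 25 13 15 28 17
dp:     1  1  2  2  3  4  5  6  7  3  4  8  5
Maximum dp value is 8.

8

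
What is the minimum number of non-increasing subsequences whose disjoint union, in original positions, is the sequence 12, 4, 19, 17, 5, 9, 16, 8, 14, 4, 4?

4

Place each on the leftmost legal pile:
12 → new pile 1 (tops now [12])
4 → pile 1 (tops now [4])
19 → new pile 2 (tops now [4, 19])
17 → pile 2 (tops now [4, 17])
5 → pile 2 (tops now [4, 5])
9 → new pile 3 (tops now [4, 5, 9])
16 → new pile 4 (tops now [4, 5, 9, 16])
8 → pile 3 (tops now [4, 5, 8, 16])
14 → pile 4 (tops now [4, 5, 8, 14])
4 → pile 1 (tops now [4, 5, 8, 14])
4 → pile 1 (tops now [4, 5, 8, 14])
Four piles.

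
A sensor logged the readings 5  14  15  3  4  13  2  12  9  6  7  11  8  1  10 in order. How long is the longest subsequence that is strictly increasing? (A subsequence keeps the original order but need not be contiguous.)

Let dp[i] be the length of the longest such subsequence ending at index i:
i:      1  2  3  4  5  6  7  8  9 10 11 12 13 14 15
a[i]:   5 14 15  3  4 13  2 12  9  6  7 11  8  1 10
dp:     1  2  3  1  2  3  1  3  3  3  4  5  5  1  6
Maximum dp value is 6.

6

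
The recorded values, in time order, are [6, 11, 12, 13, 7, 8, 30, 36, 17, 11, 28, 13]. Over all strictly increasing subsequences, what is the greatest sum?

Let S[i] be the best sum of a strictly increasing subsequence ending at i:
i:       1   2   3   4   5   6   7   8   9  10  11  12
a[i]:    6  11  12  13   7   8  30  36  17  11  28  13
S:       6  17  29  42  13  21  72 108  59  32  87  45
Maximum is 108 (e.g. 6 + 11 + 12 + 13 + 30 + 36).

108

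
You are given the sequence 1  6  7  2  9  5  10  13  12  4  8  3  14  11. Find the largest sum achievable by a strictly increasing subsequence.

60

Let S[i] be the best sum of a strictly increasing subsequence ending at i:
i:      1  2  3  4  5  6  7  8  9 10 11 12 13 14
a[i]:   1  6  7  2  9  5 10 13 12  4  8  3 14 11
S:      1  7 14  3 23  8 33 46 45  7 22  6 60 44
Maximum is 60 (e.g. 1 + 6 + 7 + 9 + 10 + 13 + 14).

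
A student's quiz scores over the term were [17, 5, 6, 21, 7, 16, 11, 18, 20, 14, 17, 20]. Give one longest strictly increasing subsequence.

Patience tails give the LIS length; then backtrack through the dp parents:
17 → extends → [17]
5 → replaces 17 → [5]
6 → extends → [5, 6]
21 → extends → [5, 6, 21]
7 → replaces 21 → [5, 6, 7]
16 → extends → [5, 6, 7, 16]
11 → replaces 16 → [5, 6, 7, 11]
18 → extends → [5, 6, 7, 11, 18]
20 → extends → [5, 6, 7, 11, 18, 20]
14 → replaces 18 → [5, 6, 7, 11, 14, 20]
17 → replaces 20 → [5, 6, 7, 11, 14, 17]
20 → extends → [5, 6, 7, 11, 14, 17, 20]
Length 7; one witness is 5, 6, 7, 11, 14, 17, 20.

5, 6, 7, 11, 14, 17, 20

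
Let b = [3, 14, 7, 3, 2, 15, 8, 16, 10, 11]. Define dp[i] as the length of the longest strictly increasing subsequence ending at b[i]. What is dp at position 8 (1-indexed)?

4

dp[i] = 1 + max{dp[j] : j<i, b[j]<b[i]} (or 1 if no such j):
i:      1  2  3  4  5  6  7  8  9 10
b[i]:   3 14  7  3  2 15  8 16 10 11
dp:     1  2  2  1  1  3  3  4  4  5
At index 8 the value is 4.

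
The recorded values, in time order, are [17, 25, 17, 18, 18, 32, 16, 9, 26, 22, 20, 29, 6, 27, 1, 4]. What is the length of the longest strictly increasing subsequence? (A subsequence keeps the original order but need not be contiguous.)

Let dp[i] be the length of the longest such subsequence ending at index i:
i:      1  2  3  4  5  6  7  8  9 10 11 12 13 14 15 16
a[i]:  17 25 17 18 18 32 16  9 26 22 20 29  6 27  1  4
dp:     1  2  1  2  2  3  1  1  3  3  3  4  1  4  1  2
Maximum dp value is 4.

4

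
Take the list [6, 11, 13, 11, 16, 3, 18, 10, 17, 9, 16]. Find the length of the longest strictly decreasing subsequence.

4

Negate each value so 'decreasing' becomes 'increasing', then run patience tails on the negated sequence:
-6 → extends → [-6]
-11 → replaces -6 → [-11]
-13 → replaces -11 → [-13]
-11 → extends → [-13, -11]
-16 → replaces -13 → [-16, -11]
-3 → extends → [-16, -11, -3]
-18 → replaces -16 → [-18, -11, -3]
-10 → replaces -3 → [-18, -11, -10]
-17 → replaces -11 → [-18, -17, -10]
-9 → extends → [-18, -17, -10, -9]
-16 → replaces -10 → [-18, -17, -16, -9]
Four tails, so the longest strictly decreasing subsequence of the original has length 4.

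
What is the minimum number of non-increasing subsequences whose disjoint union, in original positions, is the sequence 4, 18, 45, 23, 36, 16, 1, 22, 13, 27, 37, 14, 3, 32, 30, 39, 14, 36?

6

Place each on the leftmost legal pile:
4 → new pile 1 (tops now [4])
18 → new pile 2 (tops now [4, 18])
45 → new pile 3 (tops now [4, 18, 45])
23 → pile 3 (tops now [4, 18, 23])
36 → new pile 4 (tops now [4, 18, 23, 36])
16 → pile 2 (tops now [4, 16, 23, 36])
1 → pile 1 (tops now [1, 16, 23, 36])
22 → pile 3 (tops now [1, 16, 22, 36])
13 → pile 2 (tops now [1, 13, 22, 36])
27 → pile 4 (tops now [1, 13, 22, 27])
37 → new pile 5 (tops now [1, 13, 22, 27, 37])
14 → pile 3 (tops now [1, 13, 14, 27, 37])
3 → pile 2 (tops now [1, 3, 14, 27, 37])
32 → pile 5 (tops now [1, 3, 14, 27, 32])
30 → pile 5 (tops now [1, 3, 14, 27, 30])
39 → new pile 6 (tops now [1, 3, 14, 27, 30, 39])
14 → pile 3 (tops now [1, 3, 14, 27, 30, 39])
36 → pile 6 (tops now [1, 3, 14, 27, 30, 36])
Six piles.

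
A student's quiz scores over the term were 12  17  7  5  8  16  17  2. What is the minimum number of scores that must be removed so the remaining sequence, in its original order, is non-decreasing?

Fewest deletions = n − (longest non-decreasing subsequence).
i:      1  2  3  4  5  6  7  8
a[i]:  12 17  7  5  8 16 17  2
dp:     1  2  1  1  2  3  4  1
max dp = 4, so deletions = 8 − 4 = 4.

4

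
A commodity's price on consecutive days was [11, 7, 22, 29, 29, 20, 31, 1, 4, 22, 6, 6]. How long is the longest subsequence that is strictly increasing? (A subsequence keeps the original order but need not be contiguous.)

4

Track the smallest tail for each achievable length (strict):
11 → extends → [11]
7 → replaces 11 → [7]
22 → extends → [7, 22]
29 → extends → [7, 22, 29]
29 → already a tail → [7, 22, 29]
20 → replaces 22 → [7, 20, 29]
31 → extends → [7, 20, 29, 31]
1 → replaces 7 → [1, 20, 29, 31]
4 → replaces 20 → [1, 4, 29, 31]
22 → replaces 29 → [1, 4, 22, 31]
6 → replaces 22 → [1, 4, 6, 31]
6 → already a tail → [1, 4, 6, 31]
Four tails, so the longest strictly increasing subsequence has length 4 (e.g. 11, 22, 29, 31).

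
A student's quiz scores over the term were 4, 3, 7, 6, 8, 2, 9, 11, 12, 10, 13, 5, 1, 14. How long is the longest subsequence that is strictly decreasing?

Negate each value so 'decreasing' becomes 'increasing', then run patience tails on the negated sequence:
-4 → extends → [-4]
-3 → extends → [-4, -3]
-7 → replaces -4 → [-7, -3]
-6 → replaces -3 → [-7, -6]
-8 → replaces -7 → [-8, -6]
-2 → extends → [-8, -6, -2]
-9 → replaces -8 → [-9, -6, -2]
-11 → replaces -9 → [-11, -6, -2]
-12 → replaces -11 → [-12, -6, -2]
-10 → replaces -6 → [-12, -10, -2]
-13 → replaces -12 → [-13, -10, -2]
-5 → replaces -2 → [-13, -10, -5]
-1 → extends → [-13, -10, -5, -1]
-14 → replaces -13 → [-14, -10, -5, -1]
Four tails, so the longest strictly decreasing subsequence of the original has length 4.

4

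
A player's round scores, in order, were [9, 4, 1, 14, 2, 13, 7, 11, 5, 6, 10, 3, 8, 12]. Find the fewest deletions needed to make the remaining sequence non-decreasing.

8

Fewest deletions = n − (longest non-decreasing subsequence).
Patience tails:
9 → extends → [9]
4 → replaces 9 → [4]
1 → replaces 4 → [1]
14 → extends → [1, 14]
2 → replaces 14 → [1, 2]
13 → extends → [1, 2, 13]
7 → replaces 13 → [1, 2, 7]
11 → extends → [1, 2, 7, 11]
5 → replaces 7 → [1, 2, 5, 11]
6 → replaces 11 → [1, 2, 5, 6]
10 → extends → [1, 2, 5, 6, 10]
3 → replaces 5 → [1, 2, 3, 6, 10]
8 → replaces 10 → [1, 2, 3, 6, 8]
12 → extends → [1, 2, 3, 6, 8, 12]
Longest non-decreasing subsequence has length 6, so deletions = 14 − 6 = 8.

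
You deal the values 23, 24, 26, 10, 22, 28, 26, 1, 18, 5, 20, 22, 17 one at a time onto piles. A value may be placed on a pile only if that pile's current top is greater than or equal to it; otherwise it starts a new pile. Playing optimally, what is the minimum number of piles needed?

4

The minimum number of non-increasing subsequences covering a sequence equals the length of its longest strictly increasing subsequence.
LIS length is 4 (e.g. 23, 24, 26, 28), so 4 piles are needed.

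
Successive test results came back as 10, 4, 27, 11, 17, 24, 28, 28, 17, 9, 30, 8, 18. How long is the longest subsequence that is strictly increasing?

Track the smallest tail for each achievable length (strict):
10 → extends → [10]
4 → replaces 10 → [4]
27 → extends → [4, 27]
11 → replaces 27 → [4, 11]
17 → extends → [4, 11, 17]
24 → extends → [4, 11, 17, 24]
28 → extends → [4, 11, 17, 24, 28]
28 → already a tail → [4, 11, 17, 24, 28]
17 → already a tail → [4, 11, 17, 24, 28]
9 → replaces 11 → [4, 9, 17, 24, 28]
30 → extends → [4, 9, 17, 24, 28, 30]
8 → replaces 9 → [4, 8, 17, 24, 28, 30]
18 → replaces 24 → [4, 8, 17, 18, 28, 30]
Six tails, so the longest strictly increasing subsequence has length 6 (e.g. 10, 11, 17, 24, 28, 30).

6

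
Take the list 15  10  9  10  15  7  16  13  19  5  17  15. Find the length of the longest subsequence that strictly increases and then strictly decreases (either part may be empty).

inc[i] = longest strictly increasing subsequence ending at i; dec[i] = longest strictly decreasing subsequence starting at i:
i:      1  2  3  4  5  6  7  8  9 10 11 12
a[i]:  15 10  9 10 15  7 16 13 19  5 17 15
inc:    1  1  1  2  3  1  4  3  5  1  5  4
dec:    5  4  3  3  3  2  3  2  3  1  2  1
Best peak at i=9 (value 19): inc=5, dec=3, length 5+3−1 = 7.

7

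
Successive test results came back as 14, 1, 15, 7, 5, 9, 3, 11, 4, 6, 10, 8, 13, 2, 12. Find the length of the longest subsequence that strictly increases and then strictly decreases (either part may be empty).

inc[i] = longest strictly increasing subsequence ending at i; dec[i] = longest strictly decreasing subsequence starting at i:
i:      1  2  3  4  5  6  7  8  9 10 11 12 13 14 15
a[i]:  14  1 15  7  5  9  3 11  4  6 10  8 13  2 12
inc:    1  1  2  2  2  3  2  4  3  4  5  5  6  2  6
dec:    5  1  5  4  3  3  2  4  2  2  3  2  2  1  1
Best peak at i=8 (value 11): inc=4, dec=4, length 4+4−1 = 7.

7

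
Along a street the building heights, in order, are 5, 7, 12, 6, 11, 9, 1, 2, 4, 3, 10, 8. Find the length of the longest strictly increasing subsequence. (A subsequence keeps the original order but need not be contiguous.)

4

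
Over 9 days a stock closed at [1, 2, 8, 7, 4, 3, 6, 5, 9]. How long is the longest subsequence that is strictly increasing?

Let dp[i] be the length of the longest such subsequence ending at index i:
i:     1 2 3 4 5 6 7 8 9
a[i]:  1 2 8 7 4 3 6 5 9
dp:    1 2 3 3 3 3 4 4 5
Maximum dp value is 5.

5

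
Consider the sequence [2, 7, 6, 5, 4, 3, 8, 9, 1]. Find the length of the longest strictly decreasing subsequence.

6

Negate each value so 'decreasing' becomes 'increasing', then run patience tails on the negated sequence:
-2 → extends → [-2]
-7 → replaces -2 → [-7]
-6 → extends → [-7, -6]
-5 → extends → [-7, -6, -5]
-4 → extends → [-7, -6, -5, -4]
-3 → extends → [-7, -6, -5, -4, -3]
-8 → replaces -7 → [-8, -6, -5, -4, -3]
-9 → replaces -8 → [-9, -6, -5, -4, -3]
-1 → extends → [-9, -6, -5, -4, -3, -1]
Six tails, so the longest strictly decreasing subsequence of the original has length 6.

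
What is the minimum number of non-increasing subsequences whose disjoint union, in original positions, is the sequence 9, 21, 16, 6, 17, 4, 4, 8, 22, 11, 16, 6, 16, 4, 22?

5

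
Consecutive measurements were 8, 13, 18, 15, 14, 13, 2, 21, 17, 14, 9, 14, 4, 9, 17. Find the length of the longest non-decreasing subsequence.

6

Track the smallest tail for each achievable length (allowing ties):
8 → extends → [8]
13 → extends → [8, 13]
18 → extends → [8, 13, 18]
15 → replaces 18 → [8, 13, 15]
14 → replaces 15 → [8, 13, 14]
13 → replaces 14 → [8, 13, 13]
2 → replaces 8 → [2, 13, 13]
21 → extends → [2, 13, 13, 21]
17 → replaces 21 → [2, 13, 13, 17]
14 → replaces 17 → [2, 13, 13, 14]
9 → replaces 13 → [2, 9, 13, 14]
14 → extends → [2, 9, 13, 14, 14]
4 → replaces 9 → [2, 4, 13, 14, 14]
9 → replaces 13 → [2, 4, 9, 14, 14]
17 → extends → [2, 4, 9, 14, 14, 17]
Six tails, so the longest non-decreasing subsequence has length 6 (e.g. 8, 13, 14, 14, 14, 17).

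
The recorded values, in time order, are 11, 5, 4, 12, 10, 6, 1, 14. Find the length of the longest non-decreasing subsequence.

Track the smallest tail for each achievable length (allowing ties):
11 → extends → [11]
5 → replaces 11 → [5]
4 → replaces 5 → [4]
12 → extends → [4, 12]
10 → replaces 12 → [4, 10]
6 → replaces 10 → [4, 6]
1 → replaces 4 → [1, 6]
14 → extends → [1, 6, 14]
Three tails, so the longest non-decreasing subsequence has length 3 (e.g. 11, 12, 14).

3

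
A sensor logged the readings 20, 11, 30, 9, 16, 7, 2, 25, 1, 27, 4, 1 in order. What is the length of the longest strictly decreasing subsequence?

6

Negate each value so 'decreasing' becomes 'increasing', then run patience tails on the negated sequence:
-20 → extends → [-20]
-11 → extends → [-20, -11]
-30 → replaces -20 → [-30, -11]
-9 → extends → [-30, -11, -9]
-16 → replaces -11 → [-30, -16, -9]
-7 → extends → [-30, -16, -9, -7]
-2 → extends → [-30, -16, -9, -7, -2]
-25 → replaces -16 → [-30, -25, -9, -7, -2]
-1 → extends → [-30, -25, -9, -7, -2, -1]
-27 → replaces -25 → [-30, -27, -9, -7, -2, -1]
-4 → replaces -2 → [-30, -27, -9, -7, -4, -1]
-1 → already a tail → [-30, -27, -9, -7, -4, -1]
Six tails, so the longest strictly decreasing subsequence of the original has length 6.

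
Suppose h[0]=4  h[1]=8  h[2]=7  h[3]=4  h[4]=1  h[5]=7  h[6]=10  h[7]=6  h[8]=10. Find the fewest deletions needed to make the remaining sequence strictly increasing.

Fewest deletions = n − (longest strictly increasing subsequence).
Patience tails:
4 → extends → [4]
8 → extends → [4, 8]
7 → replaces 8 → [4, 7]
4 → already a tail → [4, 7]
1 → replaces 4 → [1, 7]
7 → already a tail → [1, 7]
10 → extends → [1, 7, 10]
6 → replaces 7 → [1, 6, 10]
10 → already a tail → [1, 6, 10]
Longest strictly increasing subsequence has length 3, so deletions = 9 − 3 = 6.

6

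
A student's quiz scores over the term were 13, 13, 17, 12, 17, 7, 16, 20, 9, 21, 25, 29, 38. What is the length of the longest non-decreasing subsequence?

9

Track the smallest tail for each achievable length (allowing ties):
13 → extends → [13]
13 → extends → [13, 13]
17 → extends → [13, 13, 17]
12 → replaces 13 → [12, 13, 17]
17 → extends → [12, 13, 17, 17]
7 → replaces 12 → [7, 13, 17, 17]
16 → replaces 17 → [7, 13, 16, 17]
20 → extends → [7, 13, 16, 17, 20]
9 → replaces 13 → [7, 9, 16, 17, 20]
21 → extends → [7, 9, 16, 17, 20, 21]
25 → extends → [7, 9, 16, 17, 20, 21, 25]
29 → extends → [7, 9, 16, 17, 20, 21, 25, 29]
38 → extends → [7, 9, 16, 17, 20, 21, 25, 29, 38]
Nine tails, so the longest non-decreasing subsequence has length 9 (e.g. 13, 13, 17, 17, 20, 21, 25, 29, 38).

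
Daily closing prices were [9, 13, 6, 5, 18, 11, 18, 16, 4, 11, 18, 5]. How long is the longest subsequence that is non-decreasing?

5

Let dp[i] be the length of the longest such subsequence ending at index i:
i:      1  2  3  4  5  6  7  8  9 10 11 12
a[i]:   9 13  6  5 18 11 18 16  4 11 18  5
dp:     1  2  1  1  3  2  4  3  1  3  5  2
Maximum dp value is 5.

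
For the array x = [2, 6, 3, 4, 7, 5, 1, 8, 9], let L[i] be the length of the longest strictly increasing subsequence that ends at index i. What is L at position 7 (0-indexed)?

5

dp[i] = 1 + max{dp[j] : j<i, x[j]<x[i]} (or 1 if no such j):
i:     0 1 2 3 4 5 6 7 8
x[i]:  2 6 3 4 7 5 1 8 9
dp:    1 2 2 3 4 4 1 5 6
At index 7 the value is 5.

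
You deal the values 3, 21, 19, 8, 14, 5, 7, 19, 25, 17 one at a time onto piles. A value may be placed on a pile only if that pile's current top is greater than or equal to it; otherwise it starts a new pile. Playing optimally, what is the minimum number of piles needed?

The minimum number of non-increasing subsequences covering a sequence equals the length of its longest strictly increasing subsequence.
LIS length is 5 (e.g. 3, 8, 14, 19, 25), so 5 piles are needed.

5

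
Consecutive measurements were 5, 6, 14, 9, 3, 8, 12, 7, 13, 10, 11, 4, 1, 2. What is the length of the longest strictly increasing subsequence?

Let dp[i] be the length of the longest such subsequence ending at index i:
i:      1  2  3  4  5  6  7  8  9 10 11 12 13 14
a[i]:   5  6 14  9  3  8 12  7 13 10 11  4  1  2
dp:     1  2  3  3  1  3  4  3  5  4  5  2  1  2
Maximum dp value is 5.

5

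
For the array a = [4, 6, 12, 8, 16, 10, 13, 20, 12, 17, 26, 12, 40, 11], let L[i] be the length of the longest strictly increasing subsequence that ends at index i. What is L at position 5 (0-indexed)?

4

dp[i] = 1 + max{dp[j] : j<i, a[j]<a[i]} (or 1 if no such j):
i:      0  1  2  3  4  5  6  7  8  9 10 11 12 13
a[i]:   4  6 12  8 16 10 13 20 12 17 26 12 40 11
dp:     1  2  3  3  4  4  5  6  5  6  7  5  8  5
At index 5 the value is 4.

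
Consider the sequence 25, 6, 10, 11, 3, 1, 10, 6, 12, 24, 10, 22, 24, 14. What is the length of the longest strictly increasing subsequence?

6

Let dp[i] be the length of the longest such subsequence ending at index i:
i:      1  2  3  4  5  6  7  8  9 10 11 12 13 14
a[i]:  25  6 10 11  3  1 10  6 12 24 10 22 24 14
dp:     1  1  2  3  1  1  2  2  4  5  3  5  6  5
Maximum dp value is 6.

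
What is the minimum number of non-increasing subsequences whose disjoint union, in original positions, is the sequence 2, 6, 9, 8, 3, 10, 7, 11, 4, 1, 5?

5

Place each on the leftmost legal pile:
2 → new pile 1 (tops now [2])
6 → new pile 2 (tops now [2, 6])
9 → new pile 3 (tops now [2, 6, 9])
8 → pile 3 (tops now [2, 6, 8])
3 → pile 2 (tops now [2, 3, 8])
10 → new pile 4 (tops now [2, 3, 8, 10])
7 → pile 3 (tops now [2, 3, 7, 10])
11 → new pile 5 (tops now [2, 3, 7, 10, 11])
4 → pile 3 (tops now [2, 3, 4, 10, 11])
1 → pile 1 (tops now [1, 3, 4, 10, 11])
5 → pile 4 (tops now [1, 3, 4, 5, 11])
Five piles.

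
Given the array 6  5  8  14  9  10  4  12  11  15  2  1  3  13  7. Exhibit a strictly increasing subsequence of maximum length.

Patience tails give the LIS length; then backtrack through the dp parents:
6 → extends → [6]
5 → replaces 6 → [5]
8 → extends → [5, 8]
14 → extends → [5, 8, 14]
9 → replaces 14 → [5, 8, 9]
10 → extends → [5, 8, 9, 10]
4 → replaces 5 → [4, 8, 9, 10]
12 → extends → [4, 8, 9, 10, 12]
11 → replaces 12 → [4, 8, 9, 10, 11]
15 → extends → [4, 8, 9, 10, 11, 15]
2 → replaces 4 → [2, 8, 9, 10, 11, 15]
1 → replaces 2 → [1, 8, 9, 10, 11, 15]
3 → replaces 8 → [1, 3, 9, 10, 11, 15]
13 → replaces 15 → [1, 3, 9, 10, 11, 13]
7 → replaces 9 → [1, 3, 7, 10, 11, 13]
Length 6; one witness is 6, 8, 9, 10, 12, 15.

6, 8, 9, 10, 12, 15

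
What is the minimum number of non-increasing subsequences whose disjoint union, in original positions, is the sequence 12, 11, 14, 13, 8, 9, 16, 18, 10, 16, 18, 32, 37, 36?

7

Place each on the leftmost legal pile:
12 → new pile 1 (tops now [12])
11 → pile 1 (tops now [11])
14 → new pile 2 (tops now [11, 14])
13 → pile 2 (tops now [11, 13])
8 → pile 1 (tops now [8, 13])
9 → pile 2 (tops now [8, 9])
16 → new pile 3 (tops now [8, 9, 16])
18 → new pile 4 (tops now [8, 9, 16, 18])
10 → pile 3 (tops now [8, 9, 10, 18])
16 → pile 4 (tops now [8, 9, 10, 16])
18 → new pile 5 (tops now [8, 9, 10, 16, 18])
32 → new pile 6 (tops now [8, 9, 10, 16, 18, 32])
37 → new pile 7 (tops now [8, 9, 10, 16, 18, 32, 37])
36 → pile 7 (tops now [8, 9, 10, 16, 18, 32, 36])
Seven piles.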